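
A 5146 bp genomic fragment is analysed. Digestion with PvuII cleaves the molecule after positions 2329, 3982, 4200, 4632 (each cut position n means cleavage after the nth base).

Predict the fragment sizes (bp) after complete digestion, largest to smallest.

Linear molecule, 4 cuts → 5 fragments:
  2329 − 0 = 2329 bp
  3982 − 2329 = 1653 bp
  4200 − 3982 = 218 bp
  4632 − 4200 = 432 bp
  5146 − 4632 = 514 bp
Sorted largest to smallest: 2329, 1653, 514, 432, 218 bp.

2329, 1653, 514, 432, 218 bp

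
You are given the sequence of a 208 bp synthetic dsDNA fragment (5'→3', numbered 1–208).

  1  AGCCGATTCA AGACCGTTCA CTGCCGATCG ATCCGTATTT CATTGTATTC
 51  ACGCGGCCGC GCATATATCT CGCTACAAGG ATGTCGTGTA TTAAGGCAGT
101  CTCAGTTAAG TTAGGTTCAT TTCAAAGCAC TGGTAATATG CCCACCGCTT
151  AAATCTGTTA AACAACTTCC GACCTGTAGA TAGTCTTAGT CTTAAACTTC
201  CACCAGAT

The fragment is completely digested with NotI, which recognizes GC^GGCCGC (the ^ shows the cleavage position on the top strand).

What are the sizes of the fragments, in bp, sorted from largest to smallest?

154, 54 bp

The NotI site (GCGGCCGC) starts at position 53.
NotI cuts after base 2 of each site, so after position 54.
Linear molecule, 1 cut → 2 fragments:
  1–54 → 54 bp
  55–208 → 154 bp
Sorted largest to smallest: 154, 54 bp.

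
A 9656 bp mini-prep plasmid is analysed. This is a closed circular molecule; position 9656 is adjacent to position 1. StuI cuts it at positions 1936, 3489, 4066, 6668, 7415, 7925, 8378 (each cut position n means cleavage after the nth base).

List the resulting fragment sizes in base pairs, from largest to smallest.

Circular molecule, 7 cuts → 7 fragments:
  3489 − 1936 = 1553 bp
  4066 − 3489 = 577 bp
  6668 − 4066 = 2602 bp
  7415 − 6668 = 747 bp
  7925 − 7415 = 510 bp
  8378 − 7925 = 453 bp
  wrap: 9656 − 8378 + 1936 = 3214 bp
Sorted largest to smallest: 3214, 2602, 1553, 747, 577, 510, 453 bp.

3214, 2602, 1553, 747, 577, 510, 453 bp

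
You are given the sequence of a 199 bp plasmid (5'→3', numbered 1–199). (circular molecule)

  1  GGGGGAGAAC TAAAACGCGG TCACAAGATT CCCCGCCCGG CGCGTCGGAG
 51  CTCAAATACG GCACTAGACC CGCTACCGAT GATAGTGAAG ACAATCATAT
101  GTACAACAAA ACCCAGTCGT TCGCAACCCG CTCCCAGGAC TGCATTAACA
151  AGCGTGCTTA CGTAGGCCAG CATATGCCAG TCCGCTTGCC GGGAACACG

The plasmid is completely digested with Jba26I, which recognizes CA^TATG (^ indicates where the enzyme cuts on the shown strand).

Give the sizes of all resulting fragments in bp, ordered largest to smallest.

124, 75 bp

Jba26I sites (CATATG) start at positions 96, 171.
Jba26I cuts after base 2 of each site, so after positions 97, 172.
Circular molecule, 2 cuts → 2 fragments:
  98–172 → 75 bp
  173–199 then 1–97 → 27 + 97 = 124 bp
Sorted largest to smallest: 124, 75 bp.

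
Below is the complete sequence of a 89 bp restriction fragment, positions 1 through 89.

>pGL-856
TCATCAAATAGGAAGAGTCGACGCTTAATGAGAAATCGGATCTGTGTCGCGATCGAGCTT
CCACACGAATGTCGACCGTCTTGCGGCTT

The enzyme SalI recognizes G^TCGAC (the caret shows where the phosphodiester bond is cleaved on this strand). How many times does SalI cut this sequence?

GTCGAC occurs starting at positions 17, 71.
SalI cuts at 2 sites.

2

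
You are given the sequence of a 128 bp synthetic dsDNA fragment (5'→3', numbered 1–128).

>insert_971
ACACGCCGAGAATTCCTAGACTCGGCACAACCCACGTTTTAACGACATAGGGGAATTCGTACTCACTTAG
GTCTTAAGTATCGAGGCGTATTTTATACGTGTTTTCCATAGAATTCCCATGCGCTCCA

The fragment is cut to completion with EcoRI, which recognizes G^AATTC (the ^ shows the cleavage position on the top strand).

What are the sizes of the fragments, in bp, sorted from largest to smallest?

58, 43, 17, 10 bp

EcoRI sites (GAATTC) start at positions 10, 53, 111.
EcoRI cuts after the first base of each site, so after positions 10, 53, 111.
Linear molecule, 3 cuts → 4 fragments:
  1–10 → 10 bp
  11–53 → 43 bp
  54–111 → 58 bp
  112–128 → 17 bp
Sorted largest to smallest: 58, 43, 17, 10 bp.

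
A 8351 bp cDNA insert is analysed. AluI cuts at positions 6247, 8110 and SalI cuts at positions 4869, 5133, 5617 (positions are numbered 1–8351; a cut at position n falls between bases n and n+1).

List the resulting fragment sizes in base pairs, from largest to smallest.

Combined cut positions (sorted): 4869, 5133, 5617, 6247, 8110.
Linear molecule, 5 cuts → 6 fragments:
  4869 − 0 = 4869 bp
  5133 − 4869 = 264 bp
  5617 − 5133 = 484 bp
  6247 − 5617 = 630 bp
  8110 − 6247 = 1863 bp
  8351 − 8110 = 241 bp
Sorted largest to smallest: 4869, 1863, 630, 484, 264, 241 bp.

4869, 1863, 630, 484, 264, 241 bp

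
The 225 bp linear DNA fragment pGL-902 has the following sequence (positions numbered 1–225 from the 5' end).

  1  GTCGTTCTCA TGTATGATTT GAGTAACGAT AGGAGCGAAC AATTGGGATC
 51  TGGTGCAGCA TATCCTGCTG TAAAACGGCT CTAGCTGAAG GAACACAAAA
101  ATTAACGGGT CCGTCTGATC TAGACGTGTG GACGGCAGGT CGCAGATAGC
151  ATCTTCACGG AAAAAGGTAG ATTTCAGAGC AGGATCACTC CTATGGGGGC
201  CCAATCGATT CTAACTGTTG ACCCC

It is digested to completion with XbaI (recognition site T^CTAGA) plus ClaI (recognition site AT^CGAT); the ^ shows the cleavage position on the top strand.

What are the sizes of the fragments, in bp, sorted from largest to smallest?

The XbaI site (TCTAGA) starts at position 119.
XbaI cuts after the first base of each site, so after position 119.
The ClaI site (ATCGAT) starts at position 204.
ClaI cuts after base 2 of each site, so after position 205.
Combined cut positions: 119, 205.
Linear molecule, 2 cuts → 3 fragments:
  1–119 → 119 bp
  120–205 → 86 bp
  206–225 → 20 bp
Sorted largest to smallest: 119, 86, 20 bp.

119, 86, 20 bp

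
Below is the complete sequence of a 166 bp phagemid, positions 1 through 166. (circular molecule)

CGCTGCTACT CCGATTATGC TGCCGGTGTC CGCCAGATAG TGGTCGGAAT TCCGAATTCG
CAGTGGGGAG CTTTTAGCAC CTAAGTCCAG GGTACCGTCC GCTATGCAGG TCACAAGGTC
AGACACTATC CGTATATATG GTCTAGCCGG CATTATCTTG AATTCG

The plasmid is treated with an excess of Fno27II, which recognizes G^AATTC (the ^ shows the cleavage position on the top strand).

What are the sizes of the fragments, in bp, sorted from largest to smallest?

Fno27II sites (GAATTC) start at positions 47, 54, 160.
Fno27II cuts after the first base of each site, so after positions 47, 54, 160.
Circular molecule, 3 cuts → 3 fragments:
  48–54 → 7 bp
  55–160 → 106 bp
  161–166 then 1–47 → 6 + 47 = 53 bp
Sorted largest to smallest: 106, 53, 7 bp.

106, 53, 7 bp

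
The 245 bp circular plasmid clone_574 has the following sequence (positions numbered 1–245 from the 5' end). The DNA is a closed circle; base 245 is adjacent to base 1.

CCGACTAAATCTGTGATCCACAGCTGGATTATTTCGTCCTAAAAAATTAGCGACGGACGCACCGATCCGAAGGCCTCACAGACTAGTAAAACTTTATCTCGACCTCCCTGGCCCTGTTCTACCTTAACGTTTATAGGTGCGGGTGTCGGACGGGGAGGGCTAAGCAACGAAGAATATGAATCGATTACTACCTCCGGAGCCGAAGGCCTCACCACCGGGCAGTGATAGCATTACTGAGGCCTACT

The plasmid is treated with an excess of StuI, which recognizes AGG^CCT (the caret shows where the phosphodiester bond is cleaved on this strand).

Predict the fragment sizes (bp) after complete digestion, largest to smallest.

StuI sites (AGGCCT) start at positions 71, 204, 237.
StuI cuts after base 3 of each site, so after positions 73, 206, 239.
Circular molecule, 3 cuts → 3 fragments:
  74–206 → 133 bp
  207–239 → 33 bp
  240–245 then 1–73 → 6 + 73 = 79 bp
Sorted largest to smallest: 133, 79, 33 bp.

133, 79, 33 bp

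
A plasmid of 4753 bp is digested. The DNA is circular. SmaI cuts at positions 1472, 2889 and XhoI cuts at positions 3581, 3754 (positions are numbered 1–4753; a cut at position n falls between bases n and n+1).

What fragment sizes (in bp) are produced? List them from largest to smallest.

2471, 1417, 692, 173 bp

Combined cut positions (sorted): 1472, 2889, 3581, 3754.
Circular molecule, 4 cuts → 4 fragments:
  2889 − 1472 = 1417 bp
  3581 − 2889 = 692 bp
  3754 − 3581 = 173 bp
  wrap: 4753 − 3754 + 1472 = 2471 bp
Sorted largest to smallest: 2471, 1417, 692, 173 bp.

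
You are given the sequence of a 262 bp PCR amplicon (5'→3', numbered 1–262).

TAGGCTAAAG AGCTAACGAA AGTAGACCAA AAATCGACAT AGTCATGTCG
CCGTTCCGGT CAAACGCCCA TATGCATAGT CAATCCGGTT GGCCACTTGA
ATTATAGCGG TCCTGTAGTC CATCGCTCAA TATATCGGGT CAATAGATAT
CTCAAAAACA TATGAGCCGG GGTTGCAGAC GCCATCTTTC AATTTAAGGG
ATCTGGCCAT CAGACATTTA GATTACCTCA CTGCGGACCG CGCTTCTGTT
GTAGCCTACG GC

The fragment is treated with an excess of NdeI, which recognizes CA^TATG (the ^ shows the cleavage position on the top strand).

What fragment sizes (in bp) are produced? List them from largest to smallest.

NdeI sites (CATATG) start at positions 69, 159.
NdeI cuts after base 2 of each site, so after positions 70, 160.
Linear molecule, 2 cuts → 3 fragments:
  1–70 → 70 bp
  71–160 → 90 bp
  161–262 → 102 bp
Sorted largest to smallest: 102, 90, 70 bp.

102, 90, 70 bp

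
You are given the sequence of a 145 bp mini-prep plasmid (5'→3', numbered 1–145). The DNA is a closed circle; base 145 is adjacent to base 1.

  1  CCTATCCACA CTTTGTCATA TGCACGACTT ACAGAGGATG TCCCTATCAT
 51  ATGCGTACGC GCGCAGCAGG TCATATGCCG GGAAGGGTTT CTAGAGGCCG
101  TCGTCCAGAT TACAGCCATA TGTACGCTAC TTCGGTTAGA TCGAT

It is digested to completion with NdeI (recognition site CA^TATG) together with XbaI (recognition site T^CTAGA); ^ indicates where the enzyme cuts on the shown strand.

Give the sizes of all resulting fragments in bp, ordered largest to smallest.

NdeI sites (CATATG) start at positions 17, 48, 72, 117.
NdeI cuts after base 2 of each site, so after positions 18, 49, 73, 118.
The XbaI site (TCTAGA) starts at position 90.
XbaI cuts after the first base of each site, so after position 90.
Combined cut positions: 18, 49, 73, 90, 118.
Circular molecule, 5 cuts → 5 fragments:
  19–49 → 31 bp
  50–73 → 24 bp
  74–90 → 17 bp
  91–118 → 28 bp
  119–145 then 1–18 → 27 + 18 = 45 bp
Sorted largest to smallest: 45, 31, 28, 24, 17 bp.

45, 31, 28, 24, 17 bp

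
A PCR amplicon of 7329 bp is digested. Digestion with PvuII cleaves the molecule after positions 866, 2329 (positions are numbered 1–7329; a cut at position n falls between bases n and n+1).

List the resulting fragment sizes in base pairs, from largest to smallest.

Linear molecule, 2 cuts → 3 fragments:
  866 − 0 = 866 bp
  2329 − 866 = 1463 bp
  7329 − 2329 = 5000 bp
Sorted largest to smallest: 5000, 1463, 866 bp.

5000, 1463, 866 bp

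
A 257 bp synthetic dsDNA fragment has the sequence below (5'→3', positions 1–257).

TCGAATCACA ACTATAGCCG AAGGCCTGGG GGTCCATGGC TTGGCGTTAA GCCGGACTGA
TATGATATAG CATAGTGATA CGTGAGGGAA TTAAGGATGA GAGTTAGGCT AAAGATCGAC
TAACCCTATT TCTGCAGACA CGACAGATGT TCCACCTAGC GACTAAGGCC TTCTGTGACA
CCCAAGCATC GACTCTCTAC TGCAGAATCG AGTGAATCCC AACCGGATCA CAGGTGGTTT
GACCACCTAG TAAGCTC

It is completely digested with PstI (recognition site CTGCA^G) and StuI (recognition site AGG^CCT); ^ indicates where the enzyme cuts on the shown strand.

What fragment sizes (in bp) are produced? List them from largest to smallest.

PstI sites (CTGCAG) start at positions 132, 200.
PstI cuts after base 5 of each site (before the last base), so after positions 136, 204.
StuI sites (AGGCCT) start at positions 22, 166.
StuI cuts after base 3 of each site, so after positions 24, 168.
Combined cut positions: 24, 136, 168, 204.
Linear molecule, 4 cuts → 5 fragments:
  1–24 → 24 bp
  25–136 → 112 bp
  137–168 → 32 bp
  169–204 → 36 bp
  205–257 → 53 bp
Sorted largest to smallest: 112, 53, 36, 32, 24 bp.

112, 53, 36, 32, 24 bp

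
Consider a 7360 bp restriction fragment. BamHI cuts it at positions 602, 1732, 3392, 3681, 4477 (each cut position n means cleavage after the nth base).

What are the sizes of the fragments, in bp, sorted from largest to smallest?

Linear molecule, 5 cuts → 6 fragments:
  602 − 0 = 602 bp
  1732 − 602 = 1130 bp
  3392 − 1732 = 1660 bp
  3681 − 3392 = 289 bp
  4477 − 3681 = 796 bp
  7360 − 4477 = 2883 bp
Sorted largest to smallest: 2883, 1660, 1130, 796, 602, 289 bp.

2883, 1660, 1130, 796, 602, 289 bp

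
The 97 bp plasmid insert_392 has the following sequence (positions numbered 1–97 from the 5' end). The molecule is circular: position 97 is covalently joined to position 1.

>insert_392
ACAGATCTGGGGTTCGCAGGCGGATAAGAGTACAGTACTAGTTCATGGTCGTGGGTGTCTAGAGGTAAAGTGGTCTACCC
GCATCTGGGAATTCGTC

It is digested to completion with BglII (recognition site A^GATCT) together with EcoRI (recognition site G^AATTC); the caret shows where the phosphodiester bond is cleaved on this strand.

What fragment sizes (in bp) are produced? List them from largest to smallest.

86, 11 bp

The BglII site (AGATCT) starts at position 3.
BglII cuts after the first base of each site, so after position 3.
The EcoRI site (GAATTC) starts at position 89.
EcoRI cuts after the first base of each site, so after position 89.
Combined cut positions: 3, 89.
Circular molecule, 2 cuts → 2 fragments:
  4–89 → 86 bp
  90–97 then 1–3 → 8 + 3 = 11 bp
Sorted largest to smallest: 86, 11 bp.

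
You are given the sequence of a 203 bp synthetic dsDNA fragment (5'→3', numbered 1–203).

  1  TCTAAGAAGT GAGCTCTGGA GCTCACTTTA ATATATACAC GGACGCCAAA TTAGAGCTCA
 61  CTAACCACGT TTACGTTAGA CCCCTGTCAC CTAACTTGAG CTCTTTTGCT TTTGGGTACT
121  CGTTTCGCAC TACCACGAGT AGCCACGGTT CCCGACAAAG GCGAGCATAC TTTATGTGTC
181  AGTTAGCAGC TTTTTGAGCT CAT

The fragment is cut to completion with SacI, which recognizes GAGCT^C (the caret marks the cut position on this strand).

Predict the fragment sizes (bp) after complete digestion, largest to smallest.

98, 44, 35, 15, 8, 3 bp

SacI sites (GAGCTC) start at positions 11, 19, 54, 98, 196.
SacI cuts after base 5 of each site (before the last base), so after positions 15, 23, 58, 102, 200.
Linear molecule, 5 cuts → 6 fragments:
  1–15 → 15 bp
  16–23 → 8 bp
  24–58 → 35 bp
  59–102 → 44 bp
  103–200 → 98 bp
  201–203 → 3 bp
Sorted largest to smallest: 98, 44, 35, 15, 8, 3 bp.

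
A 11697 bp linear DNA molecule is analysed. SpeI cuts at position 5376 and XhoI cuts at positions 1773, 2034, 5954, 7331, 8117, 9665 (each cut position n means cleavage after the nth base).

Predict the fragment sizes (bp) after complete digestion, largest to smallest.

Combined cut positions (sorted): 1773, 2034, 5376, 5954, 7331, 8117, 9665.
Linear molecule, 7 cuts → 8 fragments:
  1773 − 0 = 1773 bp
  2034 − 1773 = 261 bp
  5376 − 2034 = 3342 bp
  5954 − 5376 = 578 bp
  7331 − 5954 = 1377 bp
  8117 − 7331 = 786 bp
  9665 − 8117 = 1548 bp
  11697 − 9665 = 2032 bp
Sorted largest to smallest: 3342, 2032, 1773, 1548, 1377, 786, 578, 261 bp.

3342, 2032, 1773, 1548, 1377, 786, 578, 261 bp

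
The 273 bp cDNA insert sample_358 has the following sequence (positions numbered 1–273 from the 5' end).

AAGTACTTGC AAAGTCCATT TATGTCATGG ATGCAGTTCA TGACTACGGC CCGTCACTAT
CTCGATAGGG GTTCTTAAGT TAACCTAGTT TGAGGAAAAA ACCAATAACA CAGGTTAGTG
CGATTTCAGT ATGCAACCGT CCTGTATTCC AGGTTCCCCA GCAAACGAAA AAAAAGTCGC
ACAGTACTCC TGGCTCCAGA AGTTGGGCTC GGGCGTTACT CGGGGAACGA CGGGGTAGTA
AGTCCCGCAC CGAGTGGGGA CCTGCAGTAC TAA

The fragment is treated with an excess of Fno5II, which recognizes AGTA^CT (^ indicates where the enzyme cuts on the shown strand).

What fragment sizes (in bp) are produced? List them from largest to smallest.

Fno5II sites (AGTACT) start at positions 2, 183, 266.
Fno5II cuts after base 4 of each site, so after positions 5, 186, 269.
Linear molecule, 3 cuts → 4 fragments:
  1–5 → 5 bp
  6–186 → 181 bp
  187–269 → 83 bp
  270–273 → 4 bp
Sorted largest to smallest: 181, 83, 5, 4 bp.

181, 83, 5, 4 bp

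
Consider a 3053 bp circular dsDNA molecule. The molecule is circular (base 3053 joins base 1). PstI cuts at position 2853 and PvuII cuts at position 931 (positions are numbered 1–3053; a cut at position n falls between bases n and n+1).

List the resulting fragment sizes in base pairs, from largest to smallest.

Combined cut positions (sorted): 931, 2853.
Circular molecule, 2 cuts → 2 fragments:
  2853 − 931 = 1922 bp
  wrap: 3053 − 2853 + 931 = 1131 bp
Sorted largest to smallest: 1922, 1131 bp.

1922, 1131 bp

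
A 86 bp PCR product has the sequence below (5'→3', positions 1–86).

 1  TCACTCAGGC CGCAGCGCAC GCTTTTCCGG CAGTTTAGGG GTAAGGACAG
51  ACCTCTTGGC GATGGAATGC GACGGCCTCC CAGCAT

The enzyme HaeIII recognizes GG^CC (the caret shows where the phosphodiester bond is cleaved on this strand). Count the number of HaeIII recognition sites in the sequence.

GGCC occurs starting at positions 8, 74.
HaeIII cuts at 2 sites.

2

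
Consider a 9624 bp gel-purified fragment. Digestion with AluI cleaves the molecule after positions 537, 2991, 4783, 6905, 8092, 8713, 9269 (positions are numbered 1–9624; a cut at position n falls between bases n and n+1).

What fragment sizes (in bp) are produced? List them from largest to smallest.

2454, 2122, 1792, 1187, 621, 556, 537, 355 bp

Linear molecule, 7 cuts → 8 fragments:
  537 − 0 = 537 bp
  2991 − 537 = 2454 bp
  4783 − 2991 = 1792 bp
  6905 − 4783 = 2122 bp
  8092 − 6905 = 1187 bp
  8713 − 8092 = 621 bp
  9269 − 8713 = 556 bp
  9624 − 9269 = 355 bp
Sorted largest to smallest: 2454, 2122, 1792, 1187, 621, 556, 537, 355 bp.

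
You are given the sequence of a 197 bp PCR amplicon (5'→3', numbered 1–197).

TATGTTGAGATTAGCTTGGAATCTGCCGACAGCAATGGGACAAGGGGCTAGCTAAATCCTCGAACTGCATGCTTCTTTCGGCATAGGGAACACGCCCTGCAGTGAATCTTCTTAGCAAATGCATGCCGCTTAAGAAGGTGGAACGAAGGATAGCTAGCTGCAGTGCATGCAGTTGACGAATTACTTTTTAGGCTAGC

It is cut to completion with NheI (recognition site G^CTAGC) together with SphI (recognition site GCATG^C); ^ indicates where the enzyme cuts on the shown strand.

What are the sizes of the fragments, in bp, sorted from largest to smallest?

54, 47, 28, 24, 23, 16, 5 bp

NheI sites (GCTAGC) start at positions 47, 153, 192.
NheI cuts after the first base of each site, so after positions 47, 153, 192.
SphI sites (GCATGC) start at positions 67, 121, 165.
SphI cuts after base 5 of each site (before the last base), so after positions 71, 125, 169.
Combined cut positions: 47, 71, 125, 153, 169, 192.
Linear molecule, 6 cuts → 7 fragments:
  1–47 → 47 bp
  48–71 → 24 bp
  72–125 → 54 bp
  126–153 → 28 bp
  154–169 → 16 bp
  170–192 → 23 bp
  193–197 → 5 bp
Sorted largest to smallest: 54, 47, 28, 24, 23, 16, 5 bp.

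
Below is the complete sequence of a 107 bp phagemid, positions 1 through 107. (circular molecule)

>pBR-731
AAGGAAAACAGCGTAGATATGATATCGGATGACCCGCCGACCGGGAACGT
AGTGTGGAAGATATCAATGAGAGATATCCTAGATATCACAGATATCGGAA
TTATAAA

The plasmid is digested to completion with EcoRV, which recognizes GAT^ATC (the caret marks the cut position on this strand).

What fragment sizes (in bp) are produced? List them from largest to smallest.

EcoRV sites (GATATC) start at positions 21, 60, 73, 82, 91.
EcoRV cuts after base 3 of each site, so after positions 23, 62, 75, 84, 93.
Circular molecule, 5 cuts → 5 fragments:
  24–62 → 39 bp
  63–75 → 13 bp
  76–84 → 9 bp
  85–93 → 9 bp
  94–107 then 1–23 → 14 + 23 = 37 bp
Sorted largest to smallest: 39, 37, 13, 9, 9 bp.

39, 37, 13, 9, 9 bp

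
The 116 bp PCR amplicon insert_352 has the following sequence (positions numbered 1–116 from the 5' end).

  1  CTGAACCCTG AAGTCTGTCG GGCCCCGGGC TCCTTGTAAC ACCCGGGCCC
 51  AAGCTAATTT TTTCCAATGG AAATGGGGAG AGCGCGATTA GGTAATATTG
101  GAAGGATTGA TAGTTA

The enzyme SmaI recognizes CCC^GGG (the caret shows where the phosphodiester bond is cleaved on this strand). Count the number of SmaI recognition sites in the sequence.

2

CCCGGG occurs starting at positions 24, 42.
SmaI cuts at 2 sites.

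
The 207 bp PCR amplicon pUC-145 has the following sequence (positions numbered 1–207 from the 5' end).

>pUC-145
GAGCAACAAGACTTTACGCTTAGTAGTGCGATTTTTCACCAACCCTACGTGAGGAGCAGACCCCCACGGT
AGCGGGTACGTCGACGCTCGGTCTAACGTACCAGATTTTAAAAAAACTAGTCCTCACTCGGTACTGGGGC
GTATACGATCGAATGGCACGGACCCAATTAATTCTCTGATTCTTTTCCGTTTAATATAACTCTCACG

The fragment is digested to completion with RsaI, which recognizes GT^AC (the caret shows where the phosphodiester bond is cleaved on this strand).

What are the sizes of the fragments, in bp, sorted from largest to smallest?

RsaI sites (GTAC) start at positions 76, 98, 131.
RsaI cuts after base 2 of each site, so after positions 77, 99, 132.
Linear molecule, 3 cuts → 4 fragments:
  1–77 → 77 bp
  78–99 → 22 bp
  100–132 → 33 bp
  133–207 → 75 bp
Sorted largest to smallest: 77, 75, 33, 22 bp.

77, 75, 33, 22 bp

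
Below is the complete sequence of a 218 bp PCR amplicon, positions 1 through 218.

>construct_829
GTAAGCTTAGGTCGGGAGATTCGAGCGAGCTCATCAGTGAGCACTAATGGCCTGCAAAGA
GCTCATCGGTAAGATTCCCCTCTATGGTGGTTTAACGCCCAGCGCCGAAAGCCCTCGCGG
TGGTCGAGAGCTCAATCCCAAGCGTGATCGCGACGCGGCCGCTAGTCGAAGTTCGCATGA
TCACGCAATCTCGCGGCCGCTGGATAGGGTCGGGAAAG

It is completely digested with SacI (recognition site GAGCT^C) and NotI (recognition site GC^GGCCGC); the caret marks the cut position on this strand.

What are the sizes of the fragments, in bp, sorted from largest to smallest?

SacI sites (GAGCTC) start at positions 27, 59, 128.
SacI cuts after base 5 of each site (before the last base), so after positions 31, 63, 132.
NotI sites (GCGGCCGC) start at positions 155, 193.
NotI cuts after base 2 of each site, so after positions 156, 194.
Combined cut positions: 31, 63, 132, 156, 194.
Linear molecule, 5 cuts → 6 fragments:
  1–31 → 31 bp
  32–63 → 32 bp
  64–132 → 69 bp
  133–156 → 24 bp
  157–194 → 38 bp
  195–218 → 24 bp
Sorted largest to smallest: 69, 38, 32, 31, 24, 24 bp.

69, 38, 32, 31, 24, 24 bp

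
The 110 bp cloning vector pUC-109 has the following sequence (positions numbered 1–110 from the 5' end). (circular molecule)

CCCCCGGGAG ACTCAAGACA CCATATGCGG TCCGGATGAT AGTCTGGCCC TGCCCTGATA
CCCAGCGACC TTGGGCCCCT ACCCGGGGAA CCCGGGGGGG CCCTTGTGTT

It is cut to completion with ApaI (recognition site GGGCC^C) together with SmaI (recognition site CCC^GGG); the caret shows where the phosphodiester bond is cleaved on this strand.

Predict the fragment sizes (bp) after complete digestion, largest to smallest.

72, 13, 9, 9, 7 bp

ApaI sites (GGGCCC) start at positions 73, 98.
ApaI cuts after base 5 of each site (before the last base), so after positions 77, 102.
SmaI sites (CCCGGG) start at positions 3, 82, 91.
SmaI cuts after base 3 of each site, so after positions 5, 84, 93.
Combined cut positions: 5, 77, 84, 93, 102.
Circular molecule, 5 cuts → 5 fragments:
  6–77 → 72 bp
  78–84 → 7 bp
  85–93 → 9 bp
  94–102 → 9 bp
  103–110 then 1–5 → 8 + 5 = 13 bp
Sorted largest to smallest: 72, 13, 9, 9, 7 bp.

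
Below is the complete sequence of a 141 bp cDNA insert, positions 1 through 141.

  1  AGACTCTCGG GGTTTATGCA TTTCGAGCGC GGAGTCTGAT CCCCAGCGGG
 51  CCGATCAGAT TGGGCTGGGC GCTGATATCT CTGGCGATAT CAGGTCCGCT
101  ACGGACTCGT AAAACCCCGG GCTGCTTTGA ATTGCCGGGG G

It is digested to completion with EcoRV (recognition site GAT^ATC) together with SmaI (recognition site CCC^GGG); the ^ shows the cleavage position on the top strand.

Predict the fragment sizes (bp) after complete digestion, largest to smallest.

76, 30, 23, 12 bp

EcoRV sites (GATATC) start at positions 74, 86.
EcoRV cuts after base 3 of each site, so after positions 76, 88.
The SmaI site (CCCGGG) starts at position 116.
SmaI cuts after base 3 of each site, so after position 118.
Combined cut positions: 76, 88, 118.
Linear molecule, 3 cuts → 4 fragments:
  1–76 → 76 bp
  77–88 → 12 bp
  89–118 → 30 bp
  119–141 → 23 bp
Sorted largest to smallest: 76, 30, 23, 12 bp.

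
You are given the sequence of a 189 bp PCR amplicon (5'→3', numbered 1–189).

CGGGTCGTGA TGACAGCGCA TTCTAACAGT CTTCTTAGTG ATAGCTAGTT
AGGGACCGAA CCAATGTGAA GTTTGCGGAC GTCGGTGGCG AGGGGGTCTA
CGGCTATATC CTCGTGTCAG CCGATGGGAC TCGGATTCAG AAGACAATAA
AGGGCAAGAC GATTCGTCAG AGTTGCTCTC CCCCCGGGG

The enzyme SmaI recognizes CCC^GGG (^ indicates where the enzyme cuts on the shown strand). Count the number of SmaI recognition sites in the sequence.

CCCGGG occurs starting at position 183.
SmaI cuts at 1 site.

1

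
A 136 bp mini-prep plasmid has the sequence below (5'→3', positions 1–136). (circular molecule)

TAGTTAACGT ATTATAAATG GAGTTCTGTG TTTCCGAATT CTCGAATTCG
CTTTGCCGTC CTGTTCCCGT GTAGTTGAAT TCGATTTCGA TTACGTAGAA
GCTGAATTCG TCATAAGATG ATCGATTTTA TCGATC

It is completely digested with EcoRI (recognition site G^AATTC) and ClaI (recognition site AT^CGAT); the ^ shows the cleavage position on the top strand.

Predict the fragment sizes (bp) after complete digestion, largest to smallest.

41, 33, 27, 18, 9, 8 bp

EcoRI sites (GAATTC) start at positions 36, 44, 77, 104.
EcoRI cuts after the first base of each site, so after positions 36, 44, 77, 104.
ClaI sites (ATCGAT) start at positions 121, 130.
ClaI cuts after base 2 of each site, so after positions 122, 131.
Combined cut positions: 36, 44, 77, 104, 122, 131.
Circular molecule, 6 cuts → 6 fragments:
  37–44 → 8 bp
  45–77 → 33 bp
  78–104 → 27 bp
  105–122 → 18 bp
  123–131 → 9 bp
  132–136 then 1–36 → 5 + 36 = 41 bp
Sorted largest to smallest: 41, 33, 27, 18, 9, 8 bp.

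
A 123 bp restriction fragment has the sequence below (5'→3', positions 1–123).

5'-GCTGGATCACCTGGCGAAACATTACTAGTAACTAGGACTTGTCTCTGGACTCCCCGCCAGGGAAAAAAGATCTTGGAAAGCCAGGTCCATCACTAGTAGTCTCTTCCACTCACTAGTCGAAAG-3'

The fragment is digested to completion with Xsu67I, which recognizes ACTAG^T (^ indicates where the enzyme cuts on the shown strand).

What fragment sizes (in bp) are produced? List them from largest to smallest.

68, 28, 20, 7 bp

Xsu67I sites (ACTAGT) start at positions 24, 92, 112.
Xsu67I cuts after base 5 of each site (before the last base), so after positions 28, 96, 116.
Linear molecule, 3 cuts → 4 fragments:
  1–28 → 28 bp
  29–96 → 68 bp
  97–116 → 20 bp
  117–123 → 7 bp
Sorted largest to smallest: 68, 28, 20, 7 bp.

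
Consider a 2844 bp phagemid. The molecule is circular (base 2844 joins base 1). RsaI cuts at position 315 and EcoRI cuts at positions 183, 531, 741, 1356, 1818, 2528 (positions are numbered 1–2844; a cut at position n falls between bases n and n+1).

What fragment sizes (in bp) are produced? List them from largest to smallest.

Combined cut positions (sorted): 183, 315, 531, 741, 1356, 1818, 2528.
Circular molecule, 7 cuts → 7 fragments:
  315 − 183 = 132 bp
  531 − 315 = 216 bp
  741 − 531 = 210 bp
  1356 − 741 = 615 bp
  1818 − 1356 = 462 bp
  2528 − 1818 = 710 bp
  wrap: 2844 − 2528 + 183 = 499 bp
Sorted largest to smallest: 710, 615, 499, 462, 216, 210, 132 bp.

710, 615, 499, 462, 216, 210, 132 bp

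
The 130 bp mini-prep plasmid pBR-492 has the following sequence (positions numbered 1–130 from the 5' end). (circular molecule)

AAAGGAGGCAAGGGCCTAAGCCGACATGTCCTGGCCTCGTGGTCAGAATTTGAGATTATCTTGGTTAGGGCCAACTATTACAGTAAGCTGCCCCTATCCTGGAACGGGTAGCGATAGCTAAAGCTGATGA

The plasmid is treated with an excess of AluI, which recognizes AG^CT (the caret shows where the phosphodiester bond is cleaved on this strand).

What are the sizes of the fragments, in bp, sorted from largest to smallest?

94, 30, 6 bp

AluI sites (AGCT) start at positions 86, 116, 122.
AluI cuts after base 2 of each site, so after positions 87, 117, 123.
Circular molecule, 3 cuts → 3 fragments:
  88–117 → 30 bp
  118–123 → 6 bp
  124–130 then 1–87 → 7 + 87 = 94 bp
Sorted largest to smallest: 94, 30, 6 bp.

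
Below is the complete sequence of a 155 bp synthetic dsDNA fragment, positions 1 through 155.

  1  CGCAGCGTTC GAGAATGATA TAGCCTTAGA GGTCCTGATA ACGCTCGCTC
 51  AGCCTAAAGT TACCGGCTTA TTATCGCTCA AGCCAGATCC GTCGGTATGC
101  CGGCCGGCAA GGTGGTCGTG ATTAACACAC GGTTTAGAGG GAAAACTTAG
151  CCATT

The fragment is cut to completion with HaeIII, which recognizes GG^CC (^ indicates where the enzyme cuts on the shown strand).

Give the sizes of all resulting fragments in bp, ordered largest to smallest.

103, 52 bp

The HaeIII site (GGCC) starts at position 102.
HaeIII cuts after base 2 of each site, so after position 103.
Linear molecule, 1 cut → 2 fragments:
  1–103 → 103 bp
  104–155 → 52 bp
Sorted largest to smallest: 103, 52 bp.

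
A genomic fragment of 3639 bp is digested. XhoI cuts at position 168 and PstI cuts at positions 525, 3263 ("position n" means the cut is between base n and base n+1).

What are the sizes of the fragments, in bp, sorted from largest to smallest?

Combined cut positions (sorted): 168, 525, 3263.
Linear molecule, 3 cuts → 4 fragments:
  168 − 0 = 168 bp
  525 − 168 = 357 bp
  3263 − 525 = 2738 bp
  3639 − 3263 = 376 bp
Sorted largest to smallest: 2738, 376, 357, 168 bp.

2738, 376, 357, 168 bp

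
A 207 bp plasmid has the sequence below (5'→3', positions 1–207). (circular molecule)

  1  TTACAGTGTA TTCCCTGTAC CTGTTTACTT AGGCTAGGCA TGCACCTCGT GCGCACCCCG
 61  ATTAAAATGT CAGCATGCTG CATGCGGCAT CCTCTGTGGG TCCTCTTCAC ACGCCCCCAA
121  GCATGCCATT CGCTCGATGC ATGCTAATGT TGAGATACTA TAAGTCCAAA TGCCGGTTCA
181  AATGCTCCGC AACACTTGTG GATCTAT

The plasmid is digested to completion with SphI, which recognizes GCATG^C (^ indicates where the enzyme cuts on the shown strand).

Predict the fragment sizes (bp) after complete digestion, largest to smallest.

106, 41, 35, 18, 7 bp

SphI sites (GCATGC) start at positions 38, 73, 80, 121, 139.
SphI cuts after base 5 of each site (before the last base), so after positions 42, 77, 84, 125, 143.
Circular molecule, 5 cuts → 5 fragments:
  43–77 → 35 bp
  78–84 → 7 bp
  85–125 → 41 bp
  126–143 → 18 bp
  144–207 then 1–42 → 64 + 42 = 106 bp
Sorted largest to smallest: 106, 41, 35, 18, 7 bp.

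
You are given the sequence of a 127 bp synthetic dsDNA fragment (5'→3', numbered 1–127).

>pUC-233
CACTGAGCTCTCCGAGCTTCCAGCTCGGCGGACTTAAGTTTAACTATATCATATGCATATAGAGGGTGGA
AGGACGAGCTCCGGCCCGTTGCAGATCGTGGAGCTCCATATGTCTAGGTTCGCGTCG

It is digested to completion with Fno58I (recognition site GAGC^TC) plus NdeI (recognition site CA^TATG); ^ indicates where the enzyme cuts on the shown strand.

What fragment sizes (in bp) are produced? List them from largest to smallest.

Fno58I sites (GAGCTC) start at positions 5, 76, 101.
Fno58I cuts after base 4 of each site, so after positions 8, 79, 104.
NdeI sites (CATATG) start at positions 50, 107.
NdeI cuts after base 2 of each site, so after positions 51, 108.
Combined cut positions: 8, 51, 79, 104, 108.
Linear molecule, 5 cuts → 6 fragments:
  1–8 → 8 bp
  9–51 → 43 bp
  52–79 → 28 bp
  80–104 → 25 bp
  105–108 → 4 bp
  109–127 → 19 bp
Sorted largest to smallest: 43, 28, 25, 19, 8, 4 bp.

43, 28, 25, 19, 8, 4 bp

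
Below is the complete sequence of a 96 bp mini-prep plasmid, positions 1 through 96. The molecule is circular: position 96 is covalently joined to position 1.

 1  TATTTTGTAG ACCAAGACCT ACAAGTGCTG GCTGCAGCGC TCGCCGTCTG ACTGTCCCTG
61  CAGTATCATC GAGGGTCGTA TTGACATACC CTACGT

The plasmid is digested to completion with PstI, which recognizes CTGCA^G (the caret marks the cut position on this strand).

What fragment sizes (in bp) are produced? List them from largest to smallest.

70, 26 bp

PstI sites (CTGCAG) start at positions 32, 58.
PstI cuts after base 5 of each site (before the last base), so after positions 36, 62.
Circular molecule, 2 cuts → 2 fragments:
  37–62 → 26 bp
  63–96 then 1–36 → 34 + 36 = 70 bp
Sorted largest to smallest: 70, 26 bp.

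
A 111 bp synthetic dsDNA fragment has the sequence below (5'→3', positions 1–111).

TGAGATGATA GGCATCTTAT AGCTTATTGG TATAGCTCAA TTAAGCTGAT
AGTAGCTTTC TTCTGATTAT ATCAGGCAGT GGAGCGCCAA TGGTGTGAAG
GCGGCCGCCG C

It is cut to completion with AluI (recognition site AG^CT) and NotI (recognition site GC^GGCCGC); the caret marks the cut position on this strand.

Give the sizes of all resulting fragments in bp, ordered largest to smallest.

AluI sites (AGCT) start at positions 21, 34, 44, 54.
AluI cuts after base 2 of each site, so after positions 22, 35, 45, 55.
The NotI site (GCGGCCGC) starts at position 101.
NotI cuts after base 2 of each site, so after position 102.
Combined cut positions: 22, 35, 45, 55, 102.
Linear molecule, 5 cuts → 6 fragments:
  1–22 → 22 bp
  23–35 → 13 bp
  36–45 → 10 bp
  46–55 → 10 bp
  56–102 → 47 bp
  103–111 → 9 bp
Sorted largest to smallest: 47, 22, 13, 10, 10, 9 bp.

47, 22, 13, 10, 10, 9 bp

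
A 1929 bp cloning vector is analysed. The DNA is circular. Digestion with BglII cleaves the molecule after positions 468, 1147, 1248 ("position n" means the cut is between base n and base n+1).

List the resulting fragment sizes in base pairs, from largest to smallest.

Circular molecule, 3 cuts → 3 fragments:
  1147 − 468 = 679 bp
  1248 − 1147 = 101 bp
  wrap: 1929 − 1248 + 468 = 1149 bp
Sorted largest to smallest: 1149, 679, 101 bp.

1149, 679, 101 bp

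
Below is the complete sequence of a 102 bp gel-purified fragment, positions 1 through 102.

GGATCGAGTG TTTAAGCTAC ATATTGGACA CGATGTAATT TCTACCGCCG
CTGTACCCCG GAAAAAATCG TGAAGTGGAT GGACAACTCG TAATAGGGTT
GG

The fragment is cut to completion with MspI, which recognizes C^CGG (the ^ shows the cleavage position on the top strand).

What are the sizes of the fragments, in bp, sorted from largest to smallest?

The MspI site (CCGG) starts at position 58.
MspI cuts after the first base of each site, so after position 58.
Linear molecule, 1 cut → 2 fragments:
  1–58 → 58 bp
  59–102 → 44 bp
Sorted largest to smallest: 58, 44 bp.

58, 44 bp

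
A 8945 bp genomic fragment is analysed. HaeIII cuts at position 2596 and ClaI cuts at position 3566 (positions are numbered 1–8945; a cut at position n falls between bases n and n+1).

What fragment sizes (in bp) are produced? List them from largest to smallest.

Combined cut positions (sorted): 2596, 3566.
Linear molecule, 2 cuts → 3 fragments:
  2596 − 0 = 2596 bp
  3566 − 2596 = 970 bp
  8945 − 3566 = 5379 bp
Sorted largest to smallest: 5379, 2596, 970 bp.

5379, 2596, 970 bp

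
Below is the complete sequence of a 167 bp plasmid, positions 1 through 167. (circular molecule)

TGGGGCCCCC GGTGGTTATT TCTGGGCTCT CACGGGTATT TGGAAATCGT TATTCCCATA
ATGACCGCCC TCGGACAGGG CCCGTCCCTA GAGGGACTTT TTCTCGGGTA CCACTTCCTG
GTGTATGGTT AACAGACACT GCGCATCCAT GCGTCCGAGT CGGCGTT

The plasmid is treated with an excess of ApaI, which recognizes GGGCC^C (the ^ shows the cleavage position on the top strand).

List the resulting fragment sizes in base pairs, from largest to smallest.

92, 75 bp

ApaI sites (GGGCCC) start at positions 3, 78.
ApaI cuts after base 5 of each site (before the last base), so after positions 7, 82.
Circular molecule, 2 cuts → 2 fragments:
  8–82 → 75 bp
  83–167 then 1–7 → 85 + 7 = 92 bp
Sorted largest to smallest: 92, 75 bp.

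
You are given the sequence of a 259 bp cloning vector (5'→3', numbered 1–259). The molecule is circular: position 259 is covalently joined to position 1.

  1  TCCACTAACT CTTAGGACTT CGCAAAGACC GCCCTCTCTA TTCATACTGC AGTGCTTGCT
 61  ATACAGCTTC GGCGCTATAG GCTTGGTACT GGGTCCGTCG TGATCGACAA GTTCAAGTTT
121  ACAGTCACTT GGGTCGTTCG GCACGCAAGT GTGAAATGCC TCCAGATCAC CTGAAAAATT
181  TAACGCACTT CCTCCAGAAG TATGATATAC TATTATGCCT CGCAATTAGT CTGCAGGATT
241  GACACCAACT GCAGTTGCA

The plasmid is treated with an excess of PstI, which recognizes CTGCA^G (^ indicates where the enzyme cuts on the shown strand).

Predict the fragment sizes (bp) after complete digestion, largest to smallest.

184, 57, 18 bp

PstI sites (CTGCAG) start at positions 47, 231, 249.
PstI cuts after base 5 of each site (before the last base), so after positions 51, 235, 253.
Circular molecule, 3 cuts → 3 fragments:
  52–235 → 184 bp
  236–253 → 18 bp
  254–259 then 1–51 → 6 + 51 = 57 bp
Sorted largest to smallest: 184, 57, 18 bp.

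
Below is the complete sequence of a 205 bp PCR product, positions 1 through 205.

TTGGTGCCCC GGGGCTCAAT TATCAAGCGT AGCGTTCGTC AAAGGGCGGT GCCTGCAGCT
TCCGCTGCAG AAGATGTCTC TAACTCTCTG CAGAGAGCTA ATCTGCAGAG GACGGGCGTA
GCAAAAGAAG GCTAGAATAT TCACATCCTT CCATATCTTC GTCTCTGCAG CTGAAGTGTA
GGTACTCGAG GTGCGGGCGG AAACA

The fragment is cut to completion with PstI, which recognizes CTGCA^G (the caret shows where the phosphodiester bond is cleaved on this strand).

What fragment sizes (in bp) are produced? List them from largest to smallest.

62, 57, 36, 23, 15, 12 bp

PstI sites (CTGCAG) start at positions 53, 65, 88, 103, 165.
PstI cuts after base 5 of each site (before the last base), so after positions 57, 69, 92, 107, 169.
Linear molecule, 5 cuts → 6 fragments:
  1–57 → 57 bp
  58–69 → 12 bp
  70–92 → 23 bp
  93–107 → 15 bp
  108–169 → 62 bp
  170–205 → 36 bp
Sorted largest to smallest: 62, 57, 36, 23, 15, 12 bp.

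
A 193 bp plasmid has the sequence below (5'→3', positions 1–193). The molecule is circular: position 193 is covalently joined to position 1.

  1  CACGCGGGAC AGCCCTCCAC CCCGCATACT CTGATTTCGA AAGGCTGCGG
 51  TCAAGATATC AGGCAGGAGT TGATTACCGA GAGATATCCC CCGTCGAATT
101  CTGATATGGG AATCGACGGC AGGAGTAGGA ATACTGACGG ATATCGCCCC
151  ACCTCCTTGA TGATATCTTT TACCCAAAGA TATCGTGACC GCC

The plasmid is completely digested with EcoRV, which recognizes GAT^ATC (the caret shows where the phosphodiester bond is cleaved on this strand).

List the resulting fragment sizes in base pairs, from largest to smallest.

69, 57, 28, 22, 17 bp

EcoRV sites (GATATC) start at positions 55, 83, 140, 162, 179.
EcoRV cuts after base 3 of each site, so after positions 57, 85, 142, 164, 181.
Circular molecule, 5 cuts → 5 fragments:
  58–85 → 28 bp
  86–142 → 57 bp
  143–164 → 22 bp
  165–181 → 17 bp
  182–193 then 1–57 → 12 + 57 = 69 bp
Sorted largest to smallest: 69, 57, 28, 22, 17 bp.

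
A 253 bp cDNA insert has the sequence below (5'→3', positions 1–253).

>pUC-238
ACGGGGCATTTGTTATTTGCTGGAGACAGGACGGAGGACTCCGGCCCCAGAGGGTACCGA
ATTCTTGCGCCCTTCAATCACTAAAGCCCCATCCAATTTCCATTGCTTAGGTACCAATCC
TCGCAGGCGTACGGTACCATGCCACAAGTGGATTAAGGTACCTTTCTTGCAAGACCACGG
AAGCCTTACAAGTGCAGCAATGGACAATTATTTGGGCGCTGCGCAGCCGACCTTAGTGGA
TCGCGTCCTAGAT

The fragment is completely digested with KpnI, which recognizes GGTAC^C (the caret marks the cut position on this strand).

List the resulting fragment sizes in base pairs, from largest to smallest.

KpnI sites (GGTACC) start at positions 53, 110, 133, 157.
KpnI cuts after base 5 of each site (before the last base), so after positions 57, 114, 137, 161.
Linear molecule, 4 cuts → 5 fragments:
  1–57 → 57 bp
  58–114 → 57 bp
  115–137 → 23 bp
  138–161 → 24 bp
  162–253 → 92 bp
Sorted largest to smallest: 92, 57, 57, 24, 23 bp.

92, 57, 57, 24, 23 bp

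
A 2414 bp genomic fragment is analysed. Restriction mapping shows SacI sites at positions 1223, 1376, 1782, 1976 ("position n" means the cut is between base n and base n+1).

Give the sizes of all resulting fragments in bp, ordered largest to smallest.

Linear molecule, 4 cuts → 5 fragments:
  1223 − 0 = 1223 bp
  1376 − 1223 = 153 bp
  1782 − 1376 = 406 bp
  1976 − 1782 = 194 bp
  2414 − 1976 = 438 bp
Sorted largest to smallest: 1223, 438, 406, 194, 153 bp.

1223, 438, 406, 194, 153 bp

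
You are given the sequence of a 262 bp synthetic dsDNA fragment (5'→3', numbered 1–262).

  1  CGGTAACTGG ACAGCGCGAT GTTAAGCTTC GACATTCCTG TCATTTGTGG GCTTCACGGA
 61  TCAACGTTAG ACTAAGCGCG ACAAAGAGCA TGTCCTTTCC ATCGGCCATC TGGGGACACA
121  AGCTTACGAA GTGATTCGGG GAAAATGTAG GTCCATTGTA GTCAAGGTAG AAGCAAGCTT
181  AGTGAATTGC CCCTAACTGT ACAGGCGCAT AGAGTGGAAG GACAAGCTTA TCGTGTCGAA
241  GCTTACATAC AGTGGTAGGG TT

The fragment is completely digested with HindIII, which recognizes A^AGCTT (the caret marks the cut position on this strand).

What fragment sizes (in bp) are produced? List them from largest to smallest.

96, 55, 49, 24, 23, 15 bp

HindIII sites (AAGCTT) start at positions 24, 120, 175, 224, 239.
HindIII cuts after the first base of each site, so after positions 24, 120, 175, 224, 239.
Linear molecule, 5 cuts → 6 fragments:
  1–24 → 24 bp
  25–120 → 96 bp
  121–175 → 55 bp
  176–224 → 49 bp
  225–239 → 15 bp
  240–262 → 23 bp
Sorted largest to smallest: 96, 55, 49, 24, 23, 15 bp.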